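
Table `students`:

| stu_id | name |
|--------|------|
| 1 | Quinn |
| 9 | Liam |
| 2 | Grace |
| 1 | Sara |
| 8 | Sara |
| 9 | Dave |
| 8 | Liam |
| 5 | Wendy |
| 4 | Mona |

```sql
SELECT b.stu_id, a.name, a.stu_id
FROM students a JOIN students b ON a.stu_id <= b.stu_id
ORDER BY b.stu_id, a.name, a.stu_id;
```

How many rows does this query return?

INNER JOIN keeps only pairs where the ON condition holds.
Matching on a.stu_id <= b.stu_id.
- a row (stu_id=1): matches 9 b row(s) → 9 output row(s).
- a row (stu_id=9): matches 2 b row(s) → 2 output row(s).
- a row (stu_id=2): matches 7 b row(s) → 7 output row(s).
- a row (stu_id=1): matches 9 b row(s) → 9 output row(s).
- a row (stu_id=8): matches 4 b row(s) → 4 output row(s).
- a row (stu_id=9): matches 2 b row(s) → 2 output row(s).
- a row (stu_id=8): matches 4 b row(s) → 4 output row(s).
- a row (stu_id=5): matches 5 b row(s) → 5 output row(s).
- a row (stu_id=4): matches 6 b row(s) → 6 output row(s).
Total: 48 rows.

48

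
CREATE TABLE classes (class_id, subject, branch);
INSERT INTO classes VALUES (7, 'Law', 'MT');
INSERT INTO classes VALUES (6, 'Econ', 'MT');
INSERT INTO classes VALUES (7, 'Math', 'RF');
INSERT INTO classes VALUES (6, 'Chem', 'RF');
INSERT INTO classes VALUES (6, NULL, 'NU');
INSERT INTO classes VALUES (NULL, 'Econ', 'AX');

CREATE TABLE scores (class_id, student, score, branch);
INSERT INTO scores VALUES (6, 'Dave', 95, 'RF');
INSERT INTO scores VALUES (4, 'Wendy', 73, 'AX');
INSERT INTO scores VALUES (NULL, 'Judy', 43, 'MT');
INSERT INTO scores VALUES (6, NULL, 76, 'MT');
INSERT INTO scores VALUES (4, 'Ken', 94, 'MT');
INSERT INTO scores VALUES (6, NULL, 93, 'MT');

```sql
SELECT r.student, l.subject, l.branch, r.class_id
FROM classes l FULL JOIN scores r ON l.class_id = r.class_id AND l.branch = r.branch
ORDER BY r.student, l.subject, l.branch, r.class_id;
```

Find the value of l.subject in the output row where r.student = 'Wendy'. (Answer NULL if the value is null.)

NULL

FULL OUTER JOIN keeps every row from both sides; unmatched rows get NULL for the other side's columns.
Matching on l.class_id = r.class_id AND l.branch = r.branch. A NULL in a compared column never satisfies the condition.
- l (class_id=7, branch=MT) has no partner → padded with NULL.
- l (class_id=6, branch=MT) pairs with 2 row(s) of r.
- l (class_id=7, branch=RF) has no partner → padded with NULL.
- l (class_id=6, branch=RF) pairs with 1 row(s) of r.
- l (class_id=6, branch=NU) has no partner → padded with NULL.
- l (class_id=NULL, branch=AX) has no partner → padded with NULL.
- 3 row(s) from r found no l partner → padded with NULL.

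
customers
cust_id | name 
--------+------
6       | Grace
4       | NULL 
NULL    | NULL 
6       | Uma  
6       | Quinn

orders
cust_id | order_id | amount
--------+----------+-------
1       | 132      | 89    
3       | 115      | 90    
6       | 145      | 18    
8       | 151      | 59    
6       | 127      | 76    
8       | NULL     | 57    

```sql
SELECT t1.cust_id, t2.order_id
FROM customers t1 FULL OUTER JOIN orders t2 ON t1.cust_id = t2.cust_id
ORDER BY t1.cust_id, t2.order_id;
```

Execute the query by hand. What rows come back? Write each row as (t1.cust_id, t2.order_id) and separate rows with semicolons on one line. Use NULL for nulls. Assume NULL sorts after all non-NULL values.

(4, NULL); (6, 127); (6, 127); (6, 127); (6, 145); (6, 145); (6, 145); (NULL, 115); (NULL, 132); (NULL, 151); (NULL, NULL); (NULL, NULL)

FULL OUTER JOIN keeps every row from both sides; unmatched rows get NULL for the other side's columns.
Matching on t1.cust_id = t2.cust_id. A NULL in a compared column never satisfies the condition.
- t1 (cust_id=6) pairs with 2 row(s) of t2.
- t1 (cust_id=4) has no partner → padded with NULL.
- t1 (cust_id=NULL) has no partner → padded with NULL.
- t1 (cust_id=6) pairs with 2 row(s) of t2.
- t1 (cust_id=6) pairs with 2 row(s) of t2.
- plus 4 unmatched t2 row(s), each kept with NULL t1 columns.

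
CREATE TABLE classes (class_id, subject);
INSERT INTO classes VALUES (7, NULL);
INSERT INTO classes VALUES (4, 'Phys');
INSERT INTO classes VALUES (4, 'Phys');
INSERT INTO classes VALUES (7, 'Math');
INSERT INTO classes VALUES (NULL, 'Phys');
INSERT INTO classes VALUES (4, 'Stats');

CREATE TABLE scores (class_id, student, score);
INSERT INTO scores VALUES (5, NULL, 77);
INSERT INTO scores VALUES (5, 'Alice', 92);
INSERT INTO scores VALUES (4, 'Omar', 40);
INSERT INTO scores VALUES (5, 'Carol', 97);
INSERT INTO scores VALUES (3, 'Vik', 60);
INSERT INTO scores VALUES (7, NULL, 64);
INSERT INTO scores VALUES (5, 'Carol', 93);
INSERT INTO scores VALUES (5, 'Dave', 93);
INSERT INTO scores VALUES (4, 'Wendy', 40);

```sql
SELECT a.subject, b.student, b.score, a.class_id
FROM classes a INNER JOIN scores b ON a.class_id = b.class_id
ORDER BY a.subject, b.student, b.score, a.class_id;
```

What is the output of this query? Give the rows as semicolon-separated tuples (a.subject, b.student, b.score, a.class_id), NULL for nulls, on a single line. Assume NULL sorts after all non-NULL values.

(Math, NULL, 64, 7); (Phys, Omar, 40, 4); (Phys, Omar, 40, 4); (Phys, Wendy, 40, 4); (Phys, Wendy, 40, 4); (Stats, Omar, 40, 4); (Stats, Wendy, 40, 4); (NULL, NULL, 64, 7)

INNER JOIN keeps only pairs where the ON condition holds.
Matching on a.class_id = b.class_id. A NULL in a compared column never satisfies the condition.
- class_id=7: 1 matching b row(s), so 1 row(s) emitted.
- class_id=4: 2 matching b row(s), so 2 row(s) emitted.
- class_id=4: 2 matching b row(s), so 2 row(s) emitted.
- class_id=7: 1 matching b row(s), so 1 row(s) emitted.
- class_id=NULL: no matching b row, dropped.
- class_id=4: 2 matching b row(s), so 2 row(s) emitted.
After projecting and ordering:
a.subject | b.student | b.score | a.class_id
Math | NULL | 64 | 7
Phys | Omar | 40 | 4
Phys | Omar | 40 | 4
Phys | Wendy | 40 | 4
Phys | Wendy | 40 | 4
Stats | Omar | 40 | 4
Stats | Wendy | 40 | 4
NULL | NULL | 64 | 7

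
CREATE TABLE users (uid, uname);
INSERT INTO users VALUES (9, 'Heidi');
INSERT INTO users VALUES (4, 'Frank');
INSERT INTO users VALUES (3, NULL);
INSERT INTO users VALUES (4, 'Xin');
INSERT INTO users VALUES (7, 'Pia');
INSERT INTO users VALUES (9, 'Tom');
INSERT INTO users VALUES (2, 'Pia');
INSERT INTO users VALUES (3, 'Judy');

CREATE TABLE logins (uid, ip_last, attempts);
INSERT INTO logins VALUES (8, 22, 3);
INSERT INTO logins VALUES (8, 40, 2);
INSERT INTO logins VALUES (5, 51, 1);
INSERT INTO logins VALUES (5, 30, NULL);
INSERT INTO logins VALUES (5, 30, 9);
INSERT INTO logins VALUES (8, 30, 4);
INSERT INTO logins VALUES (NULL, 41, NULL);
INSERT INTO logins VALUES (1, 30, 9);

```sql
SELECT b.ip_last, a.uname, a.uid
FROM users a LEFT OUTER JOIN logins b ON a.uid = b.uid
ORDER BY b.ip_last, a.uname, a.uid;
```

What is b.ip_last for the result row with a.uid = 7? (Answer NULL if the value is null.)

LEFT JOIN keeps every row from `users`; unmatched rows get NULL for `logins`'s columns.
Matching on a.uid = b.uid. A NULL in a compared column never satisfies the condition.
Matched pairs: 0; unmatched a rows kept: 8.

NULL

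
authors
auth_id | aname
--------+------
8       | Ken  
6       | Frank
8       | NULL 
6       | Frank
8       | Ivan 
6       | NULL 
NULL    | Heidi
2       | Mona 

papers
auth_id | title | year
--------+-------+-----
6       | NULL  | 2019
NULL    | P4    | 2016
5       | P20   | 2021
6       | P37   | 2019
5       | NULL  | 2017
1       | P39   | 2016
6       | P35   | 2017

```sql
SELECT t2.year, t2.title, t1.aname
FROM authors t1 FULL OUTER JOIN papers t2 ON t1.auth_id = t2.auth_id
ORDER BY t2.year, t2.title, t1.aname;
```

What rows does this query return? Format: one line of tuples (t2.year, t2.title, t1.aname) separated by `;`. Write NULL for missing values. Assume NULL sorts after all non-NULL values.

(2016, P39, NULL); (2016, P4, NULL); (2017, P35, Frank); (2017, P35, Frank); (2017, P35, NULL); (2017, NULL, NULL); (2019, P37, Frank); (2019, P37, Frank); (2019, P37, NULL); (2019, NULL, Frank); (2019, NULL, Frank); (2019, NULL, NULL); (2021, P20, NULL); (NULL, NULL, Heidi); (NULL, NULL, Ivan); (NULL, NULL, Ken); (NULL, NULL, Mona); (NULL, NULL, NULL)

FULL OUTER JOIN keeps every row from both sides; unmatched rows get NULL for the other side's columns.
Matching on t1.auth_id = t2.auth_id. A NULL in a compared column never satisfies the condition.
- t1 row (auth_id=8): no match → kept, t2 columns NULL.
- t1 row (auth_id=6): matches 3 t2 row(s) → 3 output row(s).
- t1 row (auth_id=8): no match → kept, t2 columns NULL.
- t1 row (auth_id=6): matches 3 t2 row(s) → 3 output row(s).
- t1 row (auth_id=8): no match → kept, t2 columns NULL.
- t1 row (auth_id=6): matches 3 t2 row(s) → 3 output row(s).
- t1 row (auth_id=NULL): no match → kept, t2 columns NULL.
- t1 row (auth_id=2): no match → kept, t2 columns NULL.
- 4 t2 row(s) had no t1 match → kept, t1 columns NULL.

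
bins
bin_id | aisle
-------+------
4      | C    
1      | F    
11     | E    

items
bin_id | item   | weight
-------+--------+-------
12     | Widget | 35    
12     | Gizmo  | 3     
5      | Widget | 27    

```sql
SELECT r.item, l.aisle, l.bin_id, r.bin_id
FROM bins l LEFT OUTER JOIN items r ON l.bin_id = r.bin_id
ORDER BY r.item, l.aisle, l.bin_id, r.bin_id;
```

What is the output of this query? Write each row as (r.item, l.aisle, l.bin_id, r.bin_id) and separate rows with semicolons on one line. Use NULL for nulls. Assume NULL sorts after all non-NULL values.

(NULL, C, 4, NULL); (NULL, E, 11, NULL); (NULL, F, 1, NULL)

LEFT JOIN keeps every row from `bins`; unmatched rows get NULL for `items`'s columns.
Matching on l.bin_id = r.bin_id.
- l[0] bin_id=4 → no match; kept with NULLs on the r side.
- l[1] bin_id=1 → no match; kept with NULLs on the r side.
- l[2] bin_id=11 → no match; kept with NULLs on the r side.
After projecting and ordering:
r.item | l.aisle | l.bin_id | r.bin_id
NULL | C | 4 | NULL
NULL | E | 11 | NULL
NULL | F | 1 | NULL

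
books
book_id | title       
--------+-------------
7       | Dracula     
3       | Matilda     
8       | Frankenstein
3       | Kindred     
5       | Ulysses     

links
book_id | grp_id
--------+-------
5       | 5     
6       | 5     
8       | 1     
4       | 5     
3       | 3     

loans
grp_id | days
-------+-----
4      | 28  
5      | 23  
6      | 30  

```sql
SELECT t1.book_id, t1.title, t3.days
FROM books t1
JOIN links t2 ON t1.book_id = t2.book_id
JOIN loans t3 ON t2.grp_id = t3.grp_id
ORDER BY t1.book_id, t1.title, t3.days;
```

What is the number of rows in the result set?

Evaluate left to right. First `books t1 INNER JOIN links t2` on book_id: 4 row(s).
Then INNER JOIN `loans t3` on grp_id: keep only rows whose t2.grp_id appears in t3.
Result: 1 row(s).

1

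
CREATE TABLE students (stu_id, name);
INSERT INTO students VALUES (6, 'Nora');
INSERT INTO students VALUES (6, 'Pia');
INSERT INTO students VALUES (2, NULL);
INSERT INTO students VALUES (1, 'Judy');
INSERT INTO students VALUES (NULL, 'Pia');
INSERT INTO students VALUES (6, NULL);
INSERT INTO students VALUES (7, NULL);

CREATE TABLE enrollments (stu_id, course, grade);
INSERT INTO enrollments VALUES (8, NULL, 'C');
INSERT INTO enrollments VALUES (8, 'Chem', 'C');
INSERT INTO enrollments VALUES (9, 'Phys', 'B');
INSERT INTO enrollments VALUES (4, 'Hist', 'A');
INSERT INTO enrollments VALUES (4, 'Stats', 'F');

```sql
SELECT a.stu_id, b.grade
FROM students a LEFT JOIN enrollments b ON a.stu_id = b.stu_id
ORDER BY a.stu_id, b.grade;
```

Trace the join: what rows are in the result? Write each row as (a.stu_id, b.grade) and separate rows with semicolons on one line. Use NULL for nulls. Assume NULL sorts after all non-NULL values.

LEFT JOIN keeps every row from `students`; unmatched rows get NULL for `enrollments`'s columns.
Matching on a.stu_id = b.stu_id. A NULL in a compared column never satisfies the condition.
- a row (stu_id=6): no match → kept, b columns NULL.
- a row (stu_id=6): no match → kept, b columns NULL.
- a row (stu_id=2): no match → kept, b columns NULL.
- a row (stu_id=1): no match → kept, b columns NULL.
- a row (stu_id=NULL): no match → kept, b columns NULL.
- a row (stu_id=6): no match → kept, b columns NULL.
- a row (stu_id=7): no match → kept, b columns NULL.
After projecting and ordering:
a.stu_id | b.grade
1 | NULL
2 | NULL
6 | NULL
6 | NULL
6 | NULL
7 | NULL
NULL | NULL

(1, NULL); (2, NULL); (6, NULL); (6, NULL); (6, NULL); (7, NULL); (NULL, NULL)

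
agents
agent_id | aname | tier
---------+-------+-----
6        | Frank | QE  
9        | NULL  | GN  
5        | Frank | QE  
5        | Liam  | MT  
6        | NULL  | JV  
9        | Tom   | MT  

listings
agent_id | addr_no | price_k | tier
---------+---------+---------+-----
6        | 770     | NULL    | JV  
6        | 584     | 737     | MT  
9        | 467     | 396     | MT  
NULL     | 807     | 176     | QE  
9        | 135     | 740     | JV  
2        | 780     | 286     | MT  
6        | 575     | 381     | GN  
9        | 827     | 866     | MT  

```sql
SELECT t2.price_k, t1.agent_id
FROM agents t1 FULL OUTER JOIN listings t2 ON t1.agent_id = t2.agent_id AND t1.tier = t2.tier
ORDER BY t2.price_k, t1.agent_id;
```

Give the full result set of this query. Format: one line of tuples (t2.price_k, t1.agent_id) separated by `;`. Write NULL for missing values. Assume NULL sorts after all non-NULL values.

FULL OUTER JOIN keeps every row from both sides; unmatched rows get NULL for the other side's columns.
Matching on t1.agent_id = t2.agent_id AND t1.tier = t2.tier. A NULL in a compared column never satisfies the condition.
- t1 row (agent_id=6, tier=QE): no match → kept, t2 columns NULL.
- t1 row (agent_id=9, tier=GN): no match → kept, t2 columns NULL.
- t1 row (agent_id=5, tier=QE): no match → kept, t2 columns NULL.
- t1 row (agent_id=5, tier=MT): no match → kept, t2 columns NULL.
- t1 row (agent_id=6, tier=JV): matches 1 t2 row(s) → 1 output row(s).
- t1 row (agent_id=9, tier=MT): matches 2 t2 row(s) → 2 output row(s).
- 5 t2 row(s) had no t1 match → kept, t1 columns NULL.

(176, NULL); (286, NULL); (381, NULL); (396, 9); (737, NULL); (740, NULL); (866, 9); (NULL, 5); (NULL, 5); (NULL, 6); (NULL, 6); (NULL, 9)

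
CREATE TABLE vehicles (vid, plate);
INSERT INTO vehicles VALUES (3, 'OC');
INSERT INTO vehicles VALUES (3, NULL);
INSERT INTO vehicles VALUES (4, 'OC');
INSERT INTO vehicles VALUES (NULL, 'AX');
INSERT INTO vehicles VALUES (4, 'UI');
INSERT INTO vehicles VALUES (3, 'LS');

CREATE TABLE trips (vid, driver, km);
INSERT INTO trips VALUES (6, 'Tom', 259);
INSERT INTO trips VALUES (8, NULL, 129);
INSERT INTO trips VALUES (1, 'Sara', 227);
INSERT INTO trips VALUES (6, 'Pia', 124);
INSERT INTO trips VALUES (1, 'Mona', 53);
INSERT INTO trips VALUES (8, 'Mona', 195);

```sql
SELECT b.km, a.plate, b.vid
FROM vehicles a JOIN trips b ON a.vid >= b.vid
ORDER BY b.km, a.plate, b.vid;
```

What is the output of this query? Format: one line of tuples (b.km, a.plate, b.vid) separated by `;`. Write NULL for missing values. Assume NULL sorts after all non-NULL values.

INNER JOIN keeps only pairs where the ON condition holds.
Matching on a.vid >= b.vid. A NULL in a compared column never satisfies the condition.
- vid=3: 2 matching b row(s), so 2 row(s) emitted.
- vid=3: 2 matching b row(s), so 2 row(s) emitted.
- vid=4: 2 matching b row(s), so 2 row(s) emitted.
- vid=NULL: no matching b row, dropped.
- vid=4: 2 matching b row(s), so 2 row(s) emitted.
- vid=3: 2 matching b row(s), so 2 row(s) emitted.
After projecting and ordering:
b.km | a.plate | b.vid
53 | LS | 1
53 | OC | 1
53 | OC | 1
53 | UI | 1
53 | NULL | 1
227 | LS | 1
227 | OC | 1
227 | OC | 1
227 | UI | 1
227 | NULL | 1

(53, LS, 1); (53, OC, 1); (53, OC, 1); (53, UI, 1); (53, NULL, 1); (227, LS, 1); (227, OC, 1); (227, OC, 1); (227, UI, 1); (227, NULL, 1)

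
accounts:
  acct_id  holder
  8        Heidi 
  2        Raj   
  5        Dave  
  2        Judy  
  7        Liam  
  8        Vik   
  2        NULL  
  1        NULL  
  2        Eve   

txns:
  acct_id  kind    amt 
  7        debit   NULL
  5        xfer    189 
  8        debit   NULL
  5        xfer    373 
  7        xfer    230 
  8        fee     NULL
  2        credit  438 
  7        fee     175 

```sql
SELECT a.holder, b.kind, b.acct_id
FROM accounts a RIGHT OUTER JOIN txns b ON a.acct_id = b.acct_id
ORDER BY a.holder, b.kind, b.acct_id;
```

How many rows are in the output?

13

RIGHT JOIN keeps every row from `txns`; unmatched rows get NULL for `accounts`'s columns.
Matching on a.acct_id = b.acct_id.
- a row (acct_id=8): matches 2 b row(s) → 2 output row(s).
- a row (acct_id=2): matches 1 b row(s) → 1 output row(s).
- a row (acct_id=5): matches 2 b row(s) → 2 output row(s).
- a row (acct_id=2): matches 1 b row(s) → 1 output row(s).
- a row (acct_id=7): matches 3 b row(s) → 3 output row(s).
- a row (acct_id=8): matches 2 b row(s) → 2 output row(s).
- a row (acct_id=2): matches 1 b row(s) → 1 output row(s).
- a row (acct_id=1): no match.
- a row (acct_id=2): matches 1 b row(s) → 1 output row(s).
- every b row matched at least one a row.
Total: 13 rows.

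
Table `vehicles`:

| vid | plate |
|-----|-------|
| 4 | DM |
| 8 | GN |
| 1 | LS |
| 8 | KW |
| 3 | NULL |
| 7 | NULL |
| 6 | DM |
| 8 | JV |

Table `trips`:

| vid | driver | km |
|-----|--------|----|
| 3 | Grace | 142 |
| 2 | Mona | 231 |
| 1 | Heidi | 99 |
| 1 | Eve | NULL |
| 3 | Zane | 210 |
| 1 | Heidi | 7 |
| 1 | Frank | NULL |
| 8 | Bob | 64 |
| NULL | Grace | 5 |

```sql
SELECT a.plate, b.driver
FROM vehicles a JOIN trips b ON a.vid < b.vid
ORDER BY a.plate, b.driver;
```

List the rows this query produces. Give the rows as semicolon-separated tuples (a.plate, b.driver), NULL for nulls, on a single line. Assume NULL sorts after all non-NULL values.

(DM, Bob); (DM, Bob); (LS, Bob); (LS, Grace); (LS, Mona); (LS, Zane); (NULL, Bob); (NULL, Bob)

INNER JOIN keeps only pairs where the ON condition holds.
Matching on a.vid < b.vid. A NULL in a compared column never satisfies the condition.
- a (vid=4) pairs with 1 row(s) of b.
- a (vid=8) has no partner → excluded.
- a (vid=1) pairs with 4 row(s) of b.
- a (vid=8) has no partner → excluded.
- a (vid=3) pairs with 1 row(s) of b.
- a (vid=7) pairs with 1 row(s) of b.
- a (vid=6) pairs with 1 row(s) of b.
- a (vid=8) has no partner → excluded.
After projecting and ordering:
a.plate | b.driver
DM | Bob
DM | Bob
LS | Bob
LS | Grace
LS | Mona
LS | Zane
NULL | Bob
NULL | Bob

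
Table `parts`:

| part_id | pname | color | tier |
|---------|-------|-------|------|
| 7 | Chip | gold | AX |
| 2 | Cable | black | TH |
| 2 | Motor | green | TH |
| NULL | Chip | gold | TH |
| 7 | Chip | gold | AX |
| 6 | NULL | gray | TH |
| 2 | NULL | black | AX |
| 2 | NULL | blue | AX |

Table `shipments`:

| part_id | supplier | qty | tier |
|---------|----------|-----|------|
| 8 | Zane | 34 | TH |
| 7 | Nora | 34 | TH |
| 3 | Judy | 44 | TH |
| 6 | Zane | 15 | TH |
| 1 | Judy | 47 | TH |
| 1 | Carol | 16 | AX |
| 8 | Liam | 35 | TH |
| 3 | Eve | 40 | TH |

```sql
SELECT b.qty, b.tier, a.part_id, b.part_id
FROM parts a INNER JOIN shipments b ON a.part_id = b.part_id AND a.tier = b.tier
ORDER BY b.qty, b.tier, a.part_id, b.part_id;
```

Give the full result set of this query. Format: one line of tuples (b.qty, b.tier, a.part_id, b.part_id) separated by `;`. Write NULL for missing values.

INNER JOIN keeps only pairs where the ON condition holds.
Matching on a.part_id = b.part_id AND a.tier = b.tier. A NULL in a compared column never satisfies the condition.
- a row (part_id=7, tier=AX): no match → dropped.
- a row (part_id=2, tier=TH): no match → dropped.
- a row (part_id=2, tier=TH): no match → dropped.
- a row (part_id=NULL, tier=TH): no match → dropped.
- a row (part_id=7, tier=AX): no match → dropped.
- a row (part_id=6, tier=TH): matches 1 b row(s) → 1 output row(s).
- a row (part_id=2, tier=AX): no match → dropped.
- a row (part_id=2, tier=AX): no match → dropped.
After projecting and ordering:
b.qty | b.tier | a.part_id | b.part_id
15 | TH | 6 | 6

(15, TH, 6, 6)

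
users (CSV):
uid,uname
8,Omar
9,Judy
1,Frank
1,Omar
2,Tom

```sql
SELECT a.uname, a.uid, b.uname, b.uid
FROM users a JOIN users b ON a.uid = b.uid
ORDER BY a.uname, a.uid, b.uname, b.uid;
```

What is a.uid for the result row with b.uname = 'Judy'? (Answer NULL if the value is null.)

9

INNER JOIN keeps only pairs where the ON condition holds.
Matching on a.uid = b.uid.
Matched pairs: 7.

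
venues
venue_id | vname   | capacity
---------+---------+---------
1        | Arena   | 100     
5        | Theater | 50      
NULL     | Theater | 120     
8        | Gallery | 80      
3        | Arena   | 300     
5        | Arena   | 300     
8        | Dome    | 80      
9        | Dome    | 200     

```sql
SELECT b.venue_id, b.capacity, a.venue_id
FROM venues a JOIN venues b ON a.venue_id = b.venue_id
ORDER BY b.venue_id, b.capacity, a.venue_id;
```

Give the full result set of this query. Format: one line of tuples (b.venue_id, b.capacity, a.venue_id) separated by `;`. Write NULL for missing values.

INNER JOIN keeps only pairs where the ON condition holds.
Matching on a.venue_id = b.venue_id. A NULL in a compared column never satisfies the condition.
- venue_id=1: 1 matching b row(s), so 1 row(s) emitted.
- venue_id=5: 2 matching b row(s), so 2 row(s) emitted.
- venue_id=NULL: no matching b row, dropped.
- venue_id=8: 2 matching b row(s), so 2 row(s) emitted.
- venue_id=3: 1 matching b row(s), so 1 row(s) emitted.
- venue_id=5: 2 matching b row(s), so 2 row(s) emitted.
- venue_id=8: 2 matching b row(s), so 2 row(s) emitted.
- venue_id=9: 1 matching b row(s), so 1 row(s) emitted.

(1, 100, 1); (3, 300, 3); (5, 50, 5); (5, 50, 5); (5, 300, 5); (5, 300, 5); (8, 80, 8); (8, 80, 8); (8, 80, 8); (8, 80, 8); (9, 200, 9)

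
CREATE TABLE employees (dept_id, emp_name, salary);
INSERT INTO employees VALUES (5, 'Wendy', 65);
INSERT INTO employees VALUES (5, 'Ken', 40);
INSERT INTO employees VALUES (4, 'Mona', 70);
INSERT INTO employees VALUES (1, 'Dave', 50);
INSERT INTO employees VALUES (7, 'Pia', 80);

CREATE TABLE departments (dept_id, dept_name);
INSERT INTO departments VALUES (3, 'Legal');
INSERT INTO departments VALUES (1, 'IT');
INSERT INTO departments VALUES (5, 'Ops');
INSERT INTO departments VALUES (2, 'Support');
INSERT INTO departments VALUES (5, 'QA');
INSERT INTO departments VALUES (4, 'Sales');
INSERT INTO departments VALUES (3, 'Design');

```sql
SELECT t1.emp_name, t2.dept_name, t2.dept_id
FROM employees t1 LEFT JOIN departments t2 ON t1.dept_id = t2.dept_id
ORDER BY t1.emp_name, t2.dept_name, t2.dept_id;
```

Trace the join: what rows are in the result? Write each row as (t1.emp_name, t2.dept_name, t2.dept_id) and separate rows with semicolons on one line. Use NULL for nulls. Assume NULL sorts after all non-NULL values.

(Dave, IT, 1); (Ken, Ops, 5); (Ken, QA, 5); (Mona, Sales, 4); (Pia, NULL, NULL); (Wendy, Ops, 5); (Wendy, QA, 5)

LEFT JOIN keeps every row from `employees`; unmatched rows get NULL for `departments`'s columns.
Matching on t1.dept_id = t2.dept_id.
- t1 (dept_id=5) pairs with 2 row(s) of t2.
- t1 (dept_id=5) pairs with 2 row(s) of t2.
- t1 (dept_id=4) pairs with 1 row(s) of t2.
- t1 (dept_id=1) pairs with 1 row(s) of t2.
- t1 (dept_id=7) has no partner → padded with NULL.
After projecting and ordering:
t1.emp_name | t2.dept_name | t2.dept_id
Dave | IT | 1
Ken | Ops | 5
Ken | QA | 5
Mona | Sales | 4
Pia | NULL | NULL
Wendy | Ops | 5
Wendy | QA | 5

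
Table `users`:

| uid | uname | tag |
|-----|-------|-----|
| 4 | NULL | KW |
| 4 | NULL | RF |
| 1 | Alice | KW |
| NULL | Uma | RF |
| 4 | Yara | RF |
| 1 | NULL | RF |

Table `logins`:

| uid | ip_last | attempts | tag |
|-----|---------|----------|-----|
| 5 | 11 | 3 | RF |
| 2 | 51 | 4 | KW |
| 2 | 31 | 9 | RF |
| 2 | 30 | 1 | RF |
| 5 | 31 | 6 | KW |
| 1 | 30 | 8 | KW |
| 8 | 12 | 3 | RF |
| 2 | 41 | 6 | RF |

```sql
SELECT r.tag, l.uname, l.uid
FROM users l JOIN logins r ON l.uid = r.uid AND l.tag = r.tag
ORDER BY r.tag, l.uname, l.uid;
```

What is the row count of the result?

1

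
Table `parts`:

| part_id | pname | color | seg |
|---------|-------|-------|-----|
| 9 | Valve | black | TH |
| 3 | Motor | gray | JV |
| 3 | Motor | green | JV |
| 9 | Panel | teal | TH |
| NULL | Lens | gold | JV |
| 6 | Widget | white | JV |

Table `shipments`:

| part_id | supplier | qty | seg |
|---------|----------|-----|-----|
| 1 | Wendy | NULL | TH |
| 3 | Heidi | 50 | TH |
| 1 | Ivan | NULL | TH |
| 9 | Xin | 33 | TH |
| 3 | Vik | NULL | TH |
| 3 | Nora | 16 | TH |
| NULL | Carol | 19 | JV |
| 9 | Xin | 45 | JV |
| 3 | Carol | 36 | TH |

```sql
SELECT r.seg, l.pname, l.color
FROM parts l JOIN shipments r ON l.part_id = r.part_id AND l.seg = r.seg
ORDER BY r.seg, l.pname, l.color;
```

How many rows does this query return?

2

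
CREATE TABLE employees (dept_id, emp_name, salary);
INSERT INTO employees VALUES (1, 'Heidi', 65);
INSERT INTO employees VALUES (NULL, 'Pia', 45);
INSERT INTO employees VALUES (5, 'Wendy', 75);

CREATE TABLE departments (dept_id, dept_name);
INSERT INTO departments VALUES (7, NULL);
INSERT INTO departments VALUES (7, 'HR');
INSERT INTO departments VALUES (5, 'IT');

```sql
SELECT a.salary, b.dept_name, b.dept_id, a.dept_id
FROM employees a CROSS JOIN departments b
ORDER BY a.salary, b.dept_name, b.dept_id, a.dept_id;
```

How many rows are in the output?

9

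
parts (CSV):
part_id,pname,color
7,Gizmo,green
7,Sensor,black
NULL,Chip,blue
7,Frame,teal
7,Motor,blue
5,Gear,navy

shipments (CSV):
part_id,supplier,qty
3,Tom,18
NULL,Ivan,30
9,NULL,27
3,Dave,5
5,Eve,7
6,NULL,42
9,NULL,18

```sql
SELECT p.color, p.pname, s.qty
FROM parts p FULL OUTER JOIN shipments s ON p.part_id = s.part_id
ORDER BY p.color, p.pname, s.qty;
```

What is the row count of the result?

FULL OUTER JOIN keeps every row from both sides; unmatched rows get NULL for the other side's columns.
Matching on p.part_id = s.part_id. A NULL in a compared column never satisfies the condition.
- p row (part_id=7): no match → kept, s columns NULL.
- p row (part_id=7): no match → kept, s columns NULL.
- p row (part_id=NULL): no match → kept, s columns NULL.
- p row (part_id=7): no match → kept, s columns NULL.
- p row (part_id=7): no match → kept, s columns NULL.
- p row (part_id=5): matches 1 s row(s) → 1 output row(s).
- plus 6 unmatched s row(s), each kept with NULL p columns.
Total: 1 matched + 11 padded = 12 rows.

12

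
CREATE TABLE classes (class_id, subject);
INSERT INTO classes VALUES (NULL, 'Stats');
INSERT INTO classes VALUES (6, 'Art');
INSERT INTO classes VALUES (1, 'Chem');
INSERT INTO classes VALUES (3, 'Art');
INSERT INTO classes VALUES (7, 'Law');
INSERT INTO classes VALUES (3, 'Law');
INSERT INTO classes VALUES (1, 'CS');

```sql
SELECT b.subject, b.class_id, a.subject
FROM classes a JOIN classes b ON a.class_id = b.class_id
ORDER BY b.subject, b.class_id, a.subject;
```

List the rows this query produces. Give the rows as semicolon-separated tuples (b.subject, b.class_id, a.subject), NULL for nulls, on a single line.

INNER JOIN keeps only pairs where the ON condition holds.
Matching on a.class_id = b.class_id. A NULL in a compared column never satisfies the condition.
Matched pairs: 10.

(Art, 3, Art); (Art, 3, Law); (Art, 6, Art); (CS, 1, CS); (CS, 1, Chem); (Chem, 1, CS); (Chem, 1, Chem); (Law, 3, Art); (Law, 3, Law); (Law, 7, Law)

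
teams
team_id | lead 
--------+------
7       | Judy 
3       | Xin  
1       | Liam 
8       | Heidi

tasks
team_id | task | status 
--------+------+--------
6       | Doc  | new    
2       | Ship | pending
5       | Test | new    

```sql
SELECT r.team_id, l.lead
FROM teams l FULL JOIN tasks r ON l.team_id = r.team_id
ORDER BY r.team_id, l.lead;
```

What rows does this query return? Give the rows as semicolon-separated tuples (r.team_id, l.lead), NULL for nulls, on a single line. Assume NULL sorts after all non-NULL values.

FULL OUTER JOIN keeps every row from both sides; unmatched rows get NULL for the other side's columns.
Matching on l.team_id = r.team_id.
- l row (team_id=7): no match → kept, r columns NULL.
- l row (team_id=3): no match → kept, r columns NULL.
- l row (team_id=1): no match → kept, r columns NULL.
- l row (team_id=8): no match → kept, r columns NULL.
- plus 3 unmatched r row(s), each kept with NULL l columns.
After projecting and ordering:
r.team_id | l.lead
2 | NULL
5 | NULL
6 | NULL
NULL | Heidi
NULL | Judy
NULL | Liam
NULL | Xin

(2, NULL); (5, NULL); (6, NULL); (NULL, Heidi); (NULL, Judy); (NULL, Liam); (NULL, Xin)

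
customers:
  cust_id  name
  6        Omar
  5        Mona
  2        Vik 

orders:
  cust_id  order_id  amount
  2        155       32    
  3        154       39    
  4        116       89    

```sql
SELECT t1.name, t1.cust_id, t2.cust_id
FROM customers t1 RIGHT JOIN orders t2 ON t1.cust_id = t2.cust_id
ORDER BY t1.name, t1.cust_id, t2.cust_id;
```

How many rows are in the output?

RIGHT JOIN keeps every row from `orders`; unmatched rows get NULL for `customers`'s columns.
Matching on t1.cust_id = t2.cust_id.
- t1[0] cust_id=6 → no match.
- t1[1] cust_id=5 → no match.
- t1[2] cust_id=2 → 1 match(es) in t2 → 1 row(s).
- 2 row(s) from t2 found no t1 partner → padded with NULL.
Total: 1 matched + 2 padded = 3 rows.

3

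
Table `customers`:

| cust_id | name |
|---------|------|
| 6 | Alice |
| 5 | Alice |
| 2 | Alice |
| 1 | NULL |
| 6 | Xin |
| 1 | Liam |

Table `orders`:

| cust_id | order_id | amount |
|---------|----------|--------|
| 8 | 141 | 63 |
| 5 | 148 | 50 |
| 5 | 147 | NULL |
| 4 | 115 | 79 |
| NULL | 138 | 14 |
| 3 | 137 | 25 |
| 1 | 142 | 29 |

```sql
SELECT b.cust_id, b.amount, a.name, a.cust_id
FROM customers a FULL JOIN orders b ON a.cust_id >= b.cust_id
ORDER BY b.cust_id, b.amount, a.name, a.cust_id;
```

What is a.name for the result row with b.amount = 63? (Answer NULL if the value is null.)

NULL

FULL OUTER JOIN keeps every row from both sides; unmatched rows get NULL for the other side's columns.
Matching on a.cust_id >= b.cust_id. A NULL in a compared column never satisfies the condition.
- a row (cust_id=6): matches 5 b row(s) → 5 output row(s).
- a row (cust_id=5): matches 5 b row(s) → 5 output row(s).
- a row (cust_id=2): matches 1 b row(s) → 1 output row(s).
- a row (cust_id=1): matches 1 b row(s) → 1 output row(s).
- a row (cust_id=6): matches 5 b row(s) → 5 output row(s).
- a row (cust_id=1): matches 1 b row(s) → 1 output row(s).
- plus 2 unmatched b row(s), each kept with NULL a columns.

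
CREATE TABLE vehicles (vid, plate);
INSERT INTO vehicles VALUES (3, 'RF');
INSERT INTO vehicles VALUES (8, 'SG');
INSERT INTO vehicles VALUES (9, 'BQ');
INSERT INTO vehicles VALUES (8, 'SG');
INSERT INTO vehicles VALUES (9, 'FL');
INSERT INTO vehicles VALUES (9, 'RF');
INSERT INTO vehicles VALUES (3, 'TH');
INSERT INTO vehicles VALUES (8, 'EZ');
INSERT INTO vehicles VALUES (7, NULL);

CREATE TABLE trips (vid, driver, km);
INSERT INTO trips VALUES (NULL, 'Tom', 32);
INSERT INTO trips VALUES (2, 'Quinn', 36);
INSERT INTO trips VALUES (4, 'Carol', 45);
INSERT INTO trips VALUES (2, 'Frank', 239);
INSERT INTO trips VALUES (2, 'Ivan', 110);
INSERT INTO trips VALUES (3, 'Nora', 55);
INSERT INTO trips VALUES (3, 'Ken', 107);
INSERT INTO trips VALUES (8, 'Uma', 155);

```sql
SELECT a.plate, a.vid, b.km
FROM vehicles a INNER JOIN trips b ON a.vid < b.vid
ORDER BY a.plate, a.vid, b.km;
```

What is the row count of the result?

INNER JOIN keeps only pairs where the ON condition holds.
Matching on a.vid < b.vid. A NULL in a compared column never satisfies the condition.
- a (vid=3) pairs with 2 row(s) of b.
- a (vid=8) has no partner → excluded.
- a (vid=9) has no partner → excluded.
- a (vid=8) has no partner → excluded.
- a (vid=9) has no partner → excluded.
- a (vid=9) has no partner → excluded.
- a (vid=3) pairs with 2 row(s) of b.
- a (vid=8) has no partner → excluded.
- a (vid=7) pairs with 1 row(s) of b.
Total: 5 rows.

5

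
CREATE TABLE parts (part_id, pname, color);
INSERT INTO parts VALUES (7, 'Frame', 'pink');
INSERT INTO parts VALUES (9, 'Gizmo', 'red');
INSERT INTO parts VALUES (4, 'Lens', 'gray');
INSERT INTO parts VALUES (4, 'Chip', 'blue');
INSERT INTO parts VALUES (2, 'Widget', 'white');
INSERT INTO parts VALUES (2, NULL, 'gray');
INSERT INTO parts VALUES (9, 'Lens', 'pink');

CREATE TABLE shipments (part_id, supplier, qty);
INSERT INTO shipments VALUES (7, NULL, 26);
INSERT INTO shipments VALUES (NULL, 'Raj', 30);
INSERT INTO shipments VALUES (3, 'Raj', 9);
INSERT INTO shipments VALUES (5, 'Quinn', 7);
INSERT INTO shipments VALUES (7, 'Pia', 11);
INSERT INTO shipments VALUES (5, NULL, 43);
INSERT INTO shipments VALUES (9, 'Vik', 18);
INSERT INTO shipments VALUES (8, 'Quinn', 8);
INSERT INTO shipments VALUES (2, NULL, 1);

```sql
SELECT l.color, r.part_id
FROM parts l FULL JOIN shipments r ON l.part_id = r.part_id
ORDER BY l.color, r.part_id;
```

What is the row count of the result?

13

FULL OUTER JOIN keeps every row from both sides; unmatched rows get NULL for the other side's columns.
Matching on l.part_id = r.part_id. A NULL in a compared column never satisfies the condition.
Matched pairs: 6; unmatched l rows kept: 2; unmatched r rows kept: 5.
Total: 6 matched + 7 padded = 13 rows.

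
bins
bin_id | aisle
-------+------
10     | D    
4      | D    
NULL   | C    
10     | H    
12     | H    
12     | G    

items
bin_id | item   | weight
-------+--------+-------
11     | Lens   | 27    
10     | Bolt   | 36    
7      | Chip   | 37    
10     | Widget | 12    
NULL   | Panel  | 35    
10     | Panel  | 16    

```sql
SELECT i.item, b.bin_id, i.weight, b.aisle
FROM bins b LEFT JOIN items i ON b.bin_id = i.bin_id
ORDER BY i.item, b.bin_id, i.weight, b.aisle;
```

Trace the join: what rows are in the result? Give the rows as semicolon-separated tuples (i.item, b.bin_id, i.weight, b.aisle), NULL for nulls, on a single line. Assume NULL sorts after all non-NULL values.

LEFT JOIN keeps every row from `bins`; unmatched rows get NULL for `items`'s columns.
Matching on b.bin_id = i.bin_id. A NULL in a compared column never satisfies the condition.
- bin_id=10: 3 matching i row(s), so 3 row(s) emitted.
- bin_id=4: no i row matches, row kept with i columns NULL.
- bin_id=NULL: no i row matches, row kept with i columns NULL.
- bin_id=10: 3 matching i row(s), so 3 row(s) emitted.
- bin_id=12: no i row matches, row kept with i columns NULL.
- bin_id=12: no i row matches, row kept with i columns NULL.
After projecting and ordering:
i.item | b.bin_id | i.weight | b.aisle
Bolt | 10 | 36 | D
Bolt | 10 | 36 | H
Panel | 10 | 16 | D
Panel | 10 | 16 | H
Widget | 10 | 12 | D
Widget | 10 | 12 | H
NULL | 4 | NULL | D
NULL | 12 | NULL | G
NULL | 12 | NULL | H
NULL | NULL | NULL | C

(Bolt, 10, 36, D); (Bolt, 10, 36, H); (Panel, 10, 16, D); (Panel, 10, 16, H); (Widget, 10, 12, D); (Widget, 10, 12, H); (NULL, 4, NULL, D); (NULL, 12, NULL, G); (NULL, 12, NULL, H); (NULL, NULL, NULL, C)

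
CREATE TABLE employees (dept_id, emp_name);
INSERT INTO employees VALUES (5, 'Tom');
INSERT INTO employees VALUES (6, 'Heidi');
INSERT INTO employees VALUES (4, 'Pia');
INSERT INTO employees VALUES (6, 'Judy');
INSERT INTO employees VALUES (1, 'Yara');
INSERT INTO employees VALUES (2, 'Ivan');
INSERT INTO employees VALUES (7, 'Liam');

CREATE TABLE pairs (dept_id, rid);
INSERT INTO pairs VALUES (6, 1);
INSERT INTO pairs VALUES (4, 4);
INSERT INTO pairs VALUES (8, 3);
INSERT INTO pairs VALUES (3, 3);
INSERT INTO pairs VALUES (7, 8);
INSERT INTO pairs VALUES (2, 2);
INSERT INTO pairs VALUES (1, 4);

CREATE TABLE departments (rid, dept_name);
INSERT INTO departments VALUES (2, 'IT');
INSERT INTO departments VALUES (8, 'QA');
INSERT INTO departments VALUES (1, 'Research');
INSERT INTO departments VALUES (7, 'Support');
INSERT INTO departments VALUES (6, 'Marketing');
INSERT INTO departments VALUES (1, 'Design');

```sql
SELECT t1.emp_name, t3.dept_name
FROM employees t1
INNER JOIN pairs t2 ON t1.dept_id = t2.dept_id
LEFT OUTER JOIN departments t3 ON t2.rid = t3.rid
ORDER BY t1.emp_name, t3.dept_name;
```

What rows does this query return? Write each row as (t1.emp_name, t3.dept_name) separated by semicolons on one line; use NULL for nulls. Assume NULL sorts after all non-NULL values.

(Heidi, Design); (Heidi, Research); (Ivan, IT); (Judy, Design); (Judy, Research); (Liam, QA); (Pia, NULL); (Yara, NULL)

Step 1 — t1 INNER JOIN t2 on dept_id → 6 row(s).
Then LEFT JOIN `departments t3` on rid: each of those 6 rows is kept; rows whose t2.rid has no match in t3 get NULL for t3's columns.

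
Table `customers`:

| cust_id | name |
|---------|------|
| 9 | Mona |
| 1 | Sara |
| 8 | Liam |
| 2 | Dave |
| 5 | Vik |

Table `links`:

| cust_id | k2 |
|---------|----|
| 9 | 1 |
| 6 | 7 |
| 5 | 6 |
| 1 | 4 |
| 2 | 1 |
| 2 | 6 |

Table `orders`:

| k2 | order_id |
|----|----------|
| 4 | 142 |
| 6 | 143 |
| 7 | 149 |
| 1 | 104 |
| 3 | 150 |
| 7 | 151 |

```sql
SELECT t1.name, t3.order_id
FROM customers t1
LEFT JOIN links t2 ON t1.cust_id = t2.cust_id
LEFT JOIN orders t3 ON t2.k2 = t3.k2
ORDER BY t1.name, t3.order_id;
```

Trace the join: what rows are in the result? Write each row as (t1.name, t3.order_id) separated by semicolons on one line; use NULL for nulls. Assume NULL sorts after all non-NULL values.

Step 1 — t1 LEFT JOIN t2 on cust_id → 6 row(s).
Then LEFT JOIN `orders t3` on k2: each of those 6 rows is kept; rows whose t2.k2 has no match in t3 get NULL for t3's columns.

(Dave, 104); (Dave, 143); (Liam, NULL); (Mona, 104); (Sara, 142); (Vik, 143)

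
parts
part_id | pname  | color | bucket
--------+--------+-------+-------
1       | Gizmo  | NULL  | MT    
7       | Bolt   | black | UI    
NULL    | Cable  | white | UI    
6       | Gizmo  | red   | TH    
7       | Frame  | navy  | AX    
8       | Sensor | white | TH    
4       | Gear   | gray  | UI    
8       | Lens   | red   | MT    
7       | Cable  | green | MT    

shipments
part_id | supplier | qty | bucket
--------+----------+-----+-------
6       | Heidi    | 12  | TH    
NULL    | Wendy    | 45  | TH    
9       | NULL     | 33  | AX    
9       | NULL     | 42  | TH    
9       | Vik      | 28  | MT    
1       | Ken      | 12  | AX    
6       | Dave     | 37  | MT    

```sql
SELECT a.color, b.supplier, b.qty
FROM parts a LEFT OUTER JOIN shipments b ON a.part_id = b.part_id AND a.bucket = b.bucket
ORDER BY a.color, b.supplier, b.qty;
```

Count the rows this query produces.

LEFT JOIN keeps every row from `parts`; unmatched rows get NULL for `shipments`'s columns.
Matching on a.part_id = b.part_id AND a.bucket = b.bucket. A NULL in a compared column never satisfies the condition.
Matched pairs: 1; unmatched a rows kept: 8.
Total: 1 matched + 8 padded = 9 rows.

9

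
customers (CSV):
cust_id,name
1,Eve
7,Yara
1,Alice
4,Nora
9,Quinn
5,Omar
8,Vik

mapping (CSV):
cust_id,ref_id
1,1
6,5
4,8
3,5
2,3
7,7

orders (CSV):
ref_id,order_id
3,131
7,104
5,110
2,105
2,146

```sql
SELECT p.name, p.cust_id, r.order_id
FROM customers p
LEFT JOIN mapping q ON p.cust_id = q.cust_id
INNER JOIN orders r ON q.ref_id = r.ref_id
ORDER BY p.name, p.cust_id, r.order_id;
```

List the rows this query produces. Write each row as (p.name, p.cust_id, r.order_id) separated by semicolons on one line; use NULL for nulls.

Step 1 — p LEFT JOIN q on cust_id → 7 row(s).
Then INNER JOIN `orders r` on ref_id: keep only rows whose q.ref_id appears in r.

(Yara, 7, 104)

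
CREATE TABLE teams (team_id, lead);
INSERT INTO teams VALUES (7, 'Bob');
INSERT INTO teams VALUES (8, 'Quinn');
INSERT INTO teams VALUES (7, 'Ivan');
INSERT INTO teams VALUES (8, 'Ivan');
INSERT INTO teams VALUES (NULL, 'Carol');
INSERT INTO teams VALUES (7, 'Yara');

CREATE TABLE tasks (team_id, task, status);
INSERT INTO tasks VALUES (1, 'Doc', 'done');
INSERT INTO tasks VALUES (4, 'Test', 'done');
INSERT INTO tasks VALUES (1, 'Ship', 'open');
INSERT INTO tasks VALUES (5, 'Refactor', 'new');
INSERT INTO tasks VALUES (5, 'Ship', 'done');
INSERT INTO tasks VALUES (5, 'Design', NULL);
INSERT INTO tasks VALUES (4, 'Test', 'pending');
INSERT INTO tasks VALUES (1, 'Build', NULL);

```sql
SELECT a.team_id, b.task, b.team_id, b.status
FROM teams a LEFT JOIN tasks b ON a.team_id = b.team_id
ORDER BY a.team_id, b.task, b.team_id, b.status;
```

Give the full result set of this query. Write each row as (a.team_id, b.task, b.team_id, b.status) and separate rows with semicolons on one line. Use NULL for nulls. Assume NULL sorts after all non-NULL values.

(7, NULL, NULL, NULL); (7, NULL, NULL, NULL); (7, NULL, NULL, NULL); (8, NULL, NULL, NULL); (8, NULL, NULL, NULL); (NULL, NULL, NULL, NULL)

LEFT JOIN keeps every row from `teams`; unmatched rows get NULL for `tasks`'s columns.
Matching on a.team_id = b.team_id. A NULL in a compared column never satisfies the condition.
- team_id=7: no b row matches, row kept with b columns NULL.
- team_id=8: no b row matches, row kept with b columns NULL.
- team_id=7: no b row matches, row kept with b columns NULL.
- team_id=8: no b row matches, row kept with b columns NULL.
- team_id=NULL: no b row matches, row kept with b columns NULL.
- team_id=7: no b row matches, row kept with b columns NULL.
After projecting and ordering:
a.team_id | b.task | b.team_id | b.status
7 | NULL | NULL | NULL
7 | NULL | NULL | NULL
7 | NULL | NULL | NULL
8 | NULL | NULL | NULL
8 | NULL | NULL | NULL
NULL | NULL | NULL | NULL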